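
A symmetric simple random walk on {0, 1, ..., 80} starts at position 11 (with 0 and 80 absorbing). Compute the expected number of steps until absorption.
E[τ | X_0 = 11] = 759

Let v_k = E[τ | X_0 = k]. Boundary: v_0 = v_80 = 0. Recurrence: v_k = 1 + (v_{k-1} + v_{k+1})/2 for 1 ≤ k ≤ 79. The particular solution to v_k − (v_{k-1} + v_{k+1})/2 = 1 is v_k = −k^2. Adding homogeneous solution A + B k and matching boundaries gives v_k = k (80 − k). Substituting k = 11: v_11 = 11 · 69 = 759.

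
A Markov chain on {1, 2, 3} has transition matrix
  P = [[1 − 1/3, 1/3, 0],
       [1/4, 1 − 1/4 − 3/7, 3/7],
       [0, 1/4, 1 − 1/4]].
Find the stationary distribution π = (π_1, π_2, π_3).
π = (21/97, 28/97, 48/97)

This is a birth-death chain on three states, which satisfies detailed balance: π_1 · P_{12} = π_2 · P_{21} and π_2 · P_{23} = π_3 · P_{32}.
From π_1 · 1/3 = π_2 · 1/4: π_2/π_1 = (1/3)/(1/4) = 4/3.
From π_2 · 3/7 = π_3 · 1/4: π_3/π_2 = (3/7)/(1/4) = 12/7.
Take π_1 proportional to 1; then unnormalized π = (1, 4/3, 16/7). Normalize by dividing by the sum 97/21:
  π = (21/97, 28/97, 48/97).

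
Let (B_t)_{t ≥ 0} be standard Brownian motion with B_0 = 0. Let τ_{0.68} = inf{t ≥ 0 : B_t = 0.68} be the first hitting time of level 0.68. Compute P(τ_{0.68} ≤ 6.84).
P(τ_{0.68} ≤ 6.84) = 2(1 − Φ(0.68/√6.84)) = 2(1 − Φ(0.2600)) ≈ 0.7949

By the reflection principle for standard BM, P(τ_b ≤ t) = 2 · P(B_t ≥ b). Since B_t ~ N(0, t), P(B_t ≥ 0.68) = 1 − Φ(0.68/√t) = 1 − Φ(0.68/√6.84) = 1 − Φ(0.2600) ≈ 0.39743. Doubling: P(τ_{0.68} ≤ 6.84) ≈ 2 · 0.39743 = 0.79486 ≈ 0.7949.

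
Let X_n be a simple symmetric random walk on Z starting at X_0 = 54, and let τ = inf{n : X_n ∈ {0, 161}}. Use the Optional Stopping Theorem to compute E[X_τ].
E[X_τ] = 54

X_n is a martingale and τ is a bounded-mean stopping time (indeed τ is finite a.s. with bounded expectation since the walk is in a bounded region). By the OST, E[X_τ] = E[X_0] = 54. Equivalently: E[X_τ] = 161 · P(hit 161 first) + 0 · P(hit 0 first) = 161 · (54/161) = 54.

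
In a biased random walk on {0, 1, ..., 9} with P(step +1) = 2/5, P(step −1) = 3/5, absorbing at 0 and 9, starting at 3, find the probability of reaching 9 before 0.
P(hit 9 before 0) = (1 − (3/2)^3) / (1 − (3/2)^9) = 64/1009

Let u_k denote P(reach 9 before 0 | start at k). Boundary: u_0 = 0, u_9 = 1. Recurrence: u_k = 2/5·u_{k+1} + 3/5·u_{k-1} for 1 ≤ k ≤ 8. Try u_k = A + B·r^k with r = q/p = (3/5)/(2/5) = 3/2. Substitution satisfies the recurrence; boundary conditions give:
  u_k = (1 − r^k) / (1 − r^N) = (1 − (3/2)^3) / (1 − (3/2)^9) = 64/1009.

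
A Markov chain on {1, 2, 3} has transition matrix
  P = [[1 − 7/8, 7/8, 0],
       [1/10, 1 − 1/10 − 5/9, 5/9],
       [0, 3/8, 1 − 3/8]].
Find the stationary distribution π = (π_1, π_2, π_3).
π = (108/2453, 945/2453, 1400/2453)

This is a birth-death chain on three states, which satisfies detailed balance: π_1 · P_{12} = π_2 · P_{21} and π_2 · P_{23} = π_3 · P_{32}.
From π_1 · 7/8 = π_2 · 1/10: π_2/π_1 = (7/8)/(1/10) = 35/4.
From π_2 · 5/9 = π_3 · 3/8: π_3/π_2 = (5/9)/(3/8) = 40/27.
Take π_1 proportional to 1; then unnormalized π = (1, 35/4, 350/27). Normalize by dividing by the sum 2453/108:
  π = (108/2453, 945/2453, 1400/2453).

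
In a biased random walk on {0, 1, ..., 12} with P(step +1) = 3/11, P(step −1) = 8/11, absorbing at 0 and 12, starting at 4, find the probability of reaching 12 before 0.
P(hit 12 before 0) = (1 − (8/3)^4) / (1 − (8/3)^12) = 6561/17115553

Let u_k denote P(reach 12 before 0 | start at k). Boundary: u_0 = 0, u_12 = 1. Recurrence: u_k = 3/11·u_{k+1} + 8/11·u_{k-1} for 1 ≤ k ≤ 11. Try u_k = A + B·r^k with r = q/p = (8/11)/(3/11) = 8/3. Substitution satisfies the recurrence; boundary conditions give:
  u_k = (1 − r^k) / (1 − r^N) = (1 − (8/3)^4) / (1 − (8/3)^12) = 6561/17115553.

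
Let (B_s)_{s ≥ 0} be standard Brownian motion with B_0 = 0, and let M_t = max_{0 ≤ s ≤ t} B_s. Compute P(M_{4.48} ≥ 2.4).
P(M_{4.48} ≥ 2.4) = 2·P(B_{4.48} ≥ 2.4) = 2(1 − Φ(2.4/√4.48)) ≈ 0.2568

By the reflection principle for Brownian motion, P(M_t ≥ a) = 2 · P(B_t ≥ a) for a ≥ 0. Since B_t ~ N(0, t), P(B_t ≥ 2.4) = 1 − Φ(2.4/√t) = 1 − Φ(2.4/√4.48) = 1 − Φ(1.1339). So
  P(M_{4.48} ≥ 2.4) = 2(1 − Φ(1.1339)) ≈ 0.2568.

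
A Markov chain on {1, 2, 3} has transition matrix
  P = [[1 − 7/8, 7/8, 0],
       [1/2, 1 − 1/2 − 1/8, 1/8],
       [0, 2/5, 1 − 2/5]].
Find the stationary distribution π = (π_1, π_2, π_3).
π = (64/211, 112/211, 35/211)

This is a birth-death chain on three states, which satisfies detailed balance: π_1 · P_{12} = π_2 · P_{21} and π_2 · P_{23} = π_3 · P_{32}.
From π_1 · 7/8 = π_2 · 1/2: π_2/π_1 = (7/8)/(1/2) = 7/4.
From π_2 · 1/8 = π_3 · 2/5: π_3/π_2 = (1/8)/(2/5) = 5/16.
Take π_1 proportional to 1; then unnormalized π = (1, 7/4, 35/64). Normalize by dividing by the sum 211/64:
  π = (64/211, 112/211, 35/211).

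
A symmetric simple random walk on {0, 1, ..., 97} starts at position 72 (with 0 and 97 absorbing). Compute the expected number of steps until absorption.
E[τ | X_0 = 72] = 1800

Let v_k = E[τ | X_0 = k]. Boundary: v_0 = v_97 = 0. Recurrence: v_k = 1 + (v_{k-1} + v_{k+1})/2 for 1 ≤ k ≤ 96. The particular solution to v_k − (v_{k-1} + v_{k+1})/2 = 1 is v_k = −k^2. Adding homogeneous solution A + B k and matching boundaries gives v_k = k (97 − k). Substituting k = 72: v_72 = 72 · 25 = 1800.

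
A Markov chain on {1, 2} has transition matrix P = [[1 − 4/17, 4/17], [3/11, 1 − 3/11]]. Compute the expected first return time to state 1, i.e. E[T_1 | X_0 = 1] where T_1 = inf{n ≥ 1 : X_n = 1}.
E[T_1 | X_0 = 1] = 1/π_1 = 95/51

For an irreducible recurrent Markov chain with stationary distribution π, E[T_i | X_0 = i] = 1/π_i (Kac's formula). Here π_1 = (3/11)/(4/17 + 3/11) = (3/11)/(95/187) = 51/95, so E[T_1 | X_0 = 1] = 1/π_1 = (4/17 + 3/11)/(3/11) = (95/187)/(3/11) = 95/51.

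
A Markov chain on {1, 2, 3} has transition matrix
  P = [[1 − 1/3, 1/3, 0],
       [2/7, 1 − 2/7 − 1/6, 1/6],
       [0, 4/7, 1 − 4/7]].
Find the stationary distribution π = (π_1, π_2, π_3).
π = (144/361, 168/361, 49/361)

This is a birth-death chain on three states, which satisfies detailed balance: π_1 · P_{12} = π_2 · P_{21} and π_2 · P_{23} = π_3 · P_{32}.
From π_1 · 1/3 = π_2 · 2/7: π_2/π_1 = (1/3)/(2/7) = 7/6.
From π_2 · 1/6 = π_3 · 4/7: π_3/π_2 = (1/6)/(4/7) = 7/24.
Take π_1 proportional to 1; then unnormalized π = (1, 7/6, 49/144). Normalize by dividing by the sum 361/144:
  π = (144/361, 168/361, 49/361).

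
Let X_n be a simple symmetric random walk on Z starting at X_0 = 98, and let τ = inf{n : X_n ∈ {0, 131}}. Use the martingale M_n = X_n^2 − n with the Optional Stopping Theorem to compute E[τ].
E[τ] = 3234

M_n = X_n^2 − n is a martingale (since E[X_{n+1}^2 | F_n] = X_n^2 + 1). By OST (τ has finite mean in a bounded region), E[M_τ] = E[M_0] = X_0^2 − 0 = 98^2 = 9604. Also E[M_τ] = E[X_τ^2] − E[τ]. The walk exits at 0 or 131, with P(hit 131 first) = 98/131, so E[X_τ^2] = 131^2 · 98/131 + 0 = 12838. Thus E[τ] = E[X_τ^2] − E[M_τ] = 12838 − 9604 = 3234 = 98(131 − 98) = 3234.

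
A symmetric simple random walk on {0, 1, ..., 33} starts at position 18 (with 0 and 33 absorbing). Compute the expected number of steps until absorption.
E[τ | X_0 = 18] = 270

Let v_k = E[τ | X_0 = k]. Boundary: v_0 = v_33 = 0. Recurrence: v_k = 1 + (v_{k-1} + v_{k+1})/2 for 1 ≤ k ≤ 32. The particular solution to v_k − (v_{k-1} + v_{k+1})/2 = 1 is v_k = −k^2. Adding homogeneous solution A + B k and matching boundaries gives v_k = k (33 − k). Substituting k = 18: v_18 = 18 · 15 = 270.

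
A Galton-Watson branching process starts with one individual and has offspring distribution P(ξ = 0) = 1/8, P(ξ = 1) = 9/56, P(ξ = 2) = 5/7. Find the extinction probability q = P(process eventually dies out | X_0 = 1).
q = 7/40

The pgf is f(s) = 1/8 + 9/56·s + 5/7·s². The extinction probability q is the smallest fixed point of f in [0, 1]. Setting s = f(s):
  5/7·s² + (9/56 − 1)·s + 1/8 = 0
  5/7·s² − (1/8 + 5/7)·s + 1/8 = 0
which factors as (s − 1)·(5/7·s − 1/8) = 0, giving roots s = 1 and s = (1/8)/(5/7) = 7/40.
Mean offspring μ = 9/56 + 2·5/7 = 89/56 > 1 (supercritical), so q < 1. The extinction probability is the smaller root: q = (1/8)/(5/7) = 7/40.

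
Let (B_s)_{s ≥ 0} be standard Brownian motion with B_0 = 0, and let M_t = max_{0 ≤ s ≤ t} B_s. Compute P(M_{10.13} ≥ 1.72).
P(M_{10.13} ≥ 1.72) = 2·P(B_{10.13} ≥ 1.72) = 2(1 − Φ(1.72/√10.13)) ≈ 0.5889

By the reflection principle for Brownian motion, P(M_t ≥ a) = 2 · P(B_t ≥ a) for a ≥ 0. Since B_t ~ N(0, t), P(B_t ≥ 1.72) = 1 − Φ(1.72/√t) = 1 − Φ(1.72/√10.13) = 1 − Φ(0.5404). So
  P(M_{10.13} ≥ 1.72) = 2(1 − Φ(0.5404)) ≈ 0.5889.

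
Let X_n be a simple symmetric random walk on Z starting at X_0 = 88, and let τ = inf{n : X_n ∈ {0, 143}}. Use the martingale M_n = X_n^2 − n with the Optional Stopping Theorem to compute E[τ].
E[τ] = 4840

M_n = X_n^2 − n is a martingale (since E[X_{n+1}^2 | F_n] = X_n^2 + 1). By OST (τ has finite mean in a bounded region), E[M_τ] = E[M_0] = X_0^2 − 0 = 88^2 = 7744. Also E[M_τ] = E[X_τ^2] − E[τ]. The walk exits at 0 or 143, with P(hit 143 first) = 88/143, so E[X_τ^2] = 143^2 · 88/143 + 0 = 12584. Thus E[τ] = E[X_τ^2] − E[M_τ] = 12584 − 7744 = 4840 = 88(143 − 88) = 4840.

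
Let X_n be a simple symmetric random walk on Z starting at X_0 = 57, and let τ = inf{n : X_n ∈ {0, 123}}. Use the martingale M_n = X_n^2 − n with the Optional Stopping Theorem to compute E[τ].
E[τ] = 3762

M_n = X_n^2 − n is a martingale (since E[X_{n+1}^2 | F_n] = X_n^2 + 1). By OST (τ has finite mean in a bounded region), E[M_τ] = E[M_0] = X_0^2 − 0 = 57^2 = 3249. Also E[M_τ] = E[X_τ^2] − E[τ]. The walk exits at 0 or 123, with P(hit 123 first) = 57/123, so E[X_τ^2] = 123^2 · 57/123 + 0 = 7011. Thus E[τ] = E[X_τ^2] − E[M_τ] = 7011 − 3249 = 3762 = 57(123 − 57) = 3762.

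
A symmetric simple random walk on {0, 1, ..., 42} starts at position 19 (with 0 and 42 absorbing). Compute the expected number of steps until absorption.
E[τ | X_0 = 19] = 437

Let v_k = E[τ | X_0 = k]. Boundary: v_0 = v_42 = 0. Recurrence: v_k = 1 + (v_{k-1} + v_{k+1})/2 for 1 ≤ k ≤ 41. The particular solution to v_k − (v_{k-1} + v_{k+1})/2 = 1 is v_k = −k^2. Adding homogeneous solution A + B k and matching boundaries gives v_k = k (42 − k). Substituting k = 19: v_19 = 19 · 23 = 437.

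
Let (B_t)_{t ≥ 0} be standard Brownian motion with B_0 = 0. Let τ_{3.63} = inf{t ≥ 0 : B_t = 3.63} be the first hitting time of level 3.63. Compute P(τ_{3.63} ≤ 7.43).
P(τ_{3.63} ≤ 7.43) = 2(1 − Φ(3.63/√7.43)) = 2(1 − Φ(1.3317)) ≈ 0.1830

By the reflection principle for standard BM, P(τ_b ≤ t) = 2 · P(B_t ≥ b). Since B_t ~ N(0, t), P(B_t ≥ 3.63) = 1 − Φ(3.63/√t) = 1 − Φ(3.63/√7.43) = 1 − Φ(1.3317) ≈ 0.09148. Doubling: P(τ_{3.63} ≤ 7.43) ≈ 2 · 0.09148 = 0.18296 ≈ 0.1830.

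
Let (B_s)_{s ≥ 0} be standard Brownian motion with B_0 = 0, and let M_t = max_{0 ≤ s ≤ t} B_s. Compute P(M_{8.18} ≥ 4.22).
P(M_{8.18} ≥ 4.22) = 2·P(B_{8.18} ≥ 4.22) = 2(1 − Φ(4.22/√8.18)) ≈ 0.1401

By the reflection principle for Brownian motion, P(M_t ≥ a) = 2 · P(B_t ≥ a) for a ≥ 0. Since B_t ~ N(0, t), P(B_t ≥ 4.22) = 1 − Φ(4.22/√t) = 1 − Φ(4.22/√8.18) = 1 − Φ(1.4755). So
  P(M_{8.18} ≥ 4.22) = 2(1 − Φ(1.4755)) ≈ 0.1401.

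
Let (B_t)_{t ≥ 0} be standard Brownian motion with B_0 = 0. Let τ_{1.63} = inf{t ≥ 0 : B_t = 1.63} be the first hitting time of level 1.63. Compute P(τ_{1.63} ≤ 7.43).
P(τ_{1.63} ≤ 7.43) = 2(1 − Φ(1.63/√7.43)) = 2(1 − Φ(0.5980)) ≈ 0.5498

By the reflection principle for standard BM, P(τ_b ≤ t) = 2 · P(B_t ≥ b). Since B_t ~ N(0, t), P(B_t ≥ 1.63) = 1 − Φ(1.63/√t) = 1 − Φ(1.63/√7.43) = 1 − Φ(0.5980) ≈ 0.27492. Doubling: P(τ_{1.63} ≤ 7.43) ≈ 2 · 0.27492 = 0.54984 ≈ 0.5498.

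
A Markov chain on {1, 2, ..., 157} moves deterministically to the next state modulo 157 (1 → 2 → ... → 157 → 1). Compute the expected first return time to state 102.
E[T_102 | X_0 = 102] = 157

The chain cycles deterministically, so starting at state 102 it returns in exactly 157 steps. Equivalently, the stationary distribution is uniform π_j = 1/157 for every state j, so by Kac's formula E[T_102] = 1/π_102 = 157.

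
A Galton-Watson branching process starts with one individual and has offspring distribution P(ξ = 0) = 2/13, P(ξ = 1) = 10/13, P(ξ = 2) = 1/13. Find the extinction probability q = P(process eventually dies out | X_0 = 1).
q = 1

Mean offspring μ = 0·2/13 + 1·10/13 + 2·1/13 = 12/13 ≤ 1. For μ ≤ 1 with offspring not concentrated at 1, the Galton-Watson process goes extinct almost surely, so q = 1.
(Algebraic check: The pgf is f(s) = 2/13 + 10/13·s + 1/13·s². The extinction probability q is the smallest fixed point of f in [0, 1]. Setting s = f(s):
  1/13·s² + (10/13 − 1)·s + 2/13 = 0
  1/13·s² − (2/13 + 1/13)·s + 2/13 = 0
which factors as (s − 1)·(1/13·s − 2/13) = 0, giving roots s = 1 and s = (2/13)/(1/13) = 2. Since 2 ≥ 1, the smallest root in [0, 1] is s = 1.)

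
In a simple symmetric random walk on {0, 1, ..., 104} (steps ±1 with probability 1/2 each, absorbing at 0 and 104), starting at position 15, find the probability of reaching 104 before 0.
P(hit 104 before 0) = 15/104

Let u_k = P(hit 104 before 0 | start at k). Then u_0 = 0, u_104 = 1, and u_k = u_{k-1}/2 + u_{k+1}/2 for 1 ≤ k ≤ 103. This harmonic recurrence is solved by u_k = k/104, giving u_15 = 15/104.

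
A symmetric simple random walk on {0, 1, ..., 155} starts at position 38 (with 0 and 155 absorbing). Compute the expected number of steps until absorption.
E[τ | X_0 = 38] = 4446

Let v_k = E[τ | X_0 = k]. Boundary: v_0 = v_155 = 0. Recurrence: v_k = 1 + (v_{k-1} + v_{k+1})/2 for 1 ≤ k ≤ 154. The particular solution to v_k − (v_{k-1} + v_{k+1})/2 = 1 is v_k = −k^2. Adding homogeneous solution A + B k and matching boundaries gives v_k = k (155 − k). Substituting k = 38: v_38 = 38 · 117 = 4446.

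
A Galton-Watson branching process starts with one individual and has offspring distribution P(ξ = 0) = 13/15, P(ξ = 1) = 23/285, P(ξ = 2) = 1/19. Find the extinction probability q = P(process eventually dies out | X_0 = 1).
q = 1

Mean offspring μ = 0·13/15 + 1·23/285 + 2·1/19 = 53/285 ≤ 1. For μ ≤ 1 with offspring not concentrated at 1, the Galton-Watson process goes extinct almost surely, so q = 1.
(Algebraic check: The pgf is f(s) = 13/15 + 23/285·s + 1/19·s². The extinction probability q is the smallest fixed point of f in [0, 1]. Setting s = f(s):
  1/19·s² + (23/285 − 1)·s + 13/15 = 0
  1/19·s² − (13/15 + 1/19)·s + 13/15 = 0
which factors as (s − 1)·(1/19·s − 13/15) = 0, giving roots s = 1 and s = (13/15)/(1/19) = 247/15. Since 247/15 ≥ 1, the smallest root in [0, 1] is s = 1.)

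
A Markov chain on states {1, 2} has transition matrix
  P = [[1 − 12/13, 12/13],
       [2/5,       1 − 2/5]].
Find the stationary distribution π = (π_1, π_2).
π_1 = 13/43, π_2 = 30/43

Solve πP = π with π_1 + π_2 = 1. From πP = π: π_1 · (1 − 12/13) + π_2 · 2/5 = π_1 ⇒ π_2 · 2/5 = π_1 · 12/13 ⇒ π_2/π_1 = (12/13)/(2/5) = 30/13. Together with π_1 + π_2 = 1:
  π_1 = (2/5)/(12/13 + 2/5) = (2/5)/(86/65) = 13/43,
  π_2 = (12/13)/(12/13 + 2/5) = (12/13)/(86/65) = 30/43.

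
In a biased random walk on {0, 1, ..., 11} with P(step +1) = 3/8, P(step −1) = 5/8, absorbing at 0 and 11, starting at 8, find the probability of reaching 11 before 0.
P(hit 11 before 0) = (1 − (5/3)^8) / (1 − (5/3)^11) = 5184864/24325489

Let u_k denote P(reach 11 before 0 | start at k). Boundary: u_0 = 0, u_11 = 1. Recurrence: u_k = 3/8·u_{k+1} + 5/8·u_{k-1} for 1 ≤ k ≤ 10. Try u_k = A + B·r^k with r = q/p = (5/8)/(3/8) = 5/3. Substitution satisfies the recurrence; boundary conditions give:
  u_k = (1 − r^k) / (1 − r^N) = (1 − (5/3)^8) / (1 − (5/3)^11) = 5184864/24325489.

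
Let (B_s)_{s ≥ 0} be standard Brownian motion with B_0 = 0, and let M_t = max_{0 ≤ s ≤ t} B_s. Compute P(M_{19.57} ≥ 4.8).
P(M_{19.57} ≥ 4.8) = 2·P(B_{19.57} ≥ 4.8) = 2(1 − Φ(4.8/√19.57)) ≈ 0.2779

By the reflection principle for Brownian motion, P(M_t ≥ a) = 2 · P(B_t ≥ a) for a ≥ 0. Since B_t ~ N(0, t), P(B_t ≥ 4.8) = 1 − Φ(4.8/√t) = 1 − Φ(4.8/√19.57) = 1 − Φ(1.0850). So
  P(M_{19.57} ≥ 4.8) = 2(1 − Φ(1.0850)) ≈ 0.2779.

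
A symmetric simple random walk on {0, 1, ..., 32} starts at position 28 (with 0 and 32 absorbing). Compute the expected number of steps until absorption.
E[τ | X_0 = 28] = 112

Let v_k = E[τ | X_0 = k]. Boundary: v_0 = v_32 = 0. Recurrence: v_k = 1 + (v_{k-1} + v_{k+1})/2 for 1 ≤ k ≤ 31. The particular solution to v_k − (v_{k-1} + v_{k+1})/2 = 1 is v_k = −k^2. Adding homogeneous solution A + B k and matching boundaries gives v_k = k (32 − k). Substituting k = 28: v_28 = 28 · 4 = 112.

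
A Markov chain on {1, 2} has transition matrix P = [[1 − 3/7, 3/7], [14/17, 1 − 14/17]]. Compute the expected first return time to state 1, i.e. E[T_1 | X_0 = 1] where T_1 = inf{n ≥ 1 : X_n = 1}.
E[T_1 | X_0 = 1] = 1/π_1 = 149/98

For an irreducible recurrent Markov chain with stationary distribution π, E[T_i | X_0 = i] = 1/π_i (Kac's formula). Here π_1 = (14/17)/(3/7 + 14/17) = (14/17)/(149/119) = 98/149, so E[T_1 | X_0 = 1] = 1/π_1 = (3/7 + 14/17)/(14/17) = (149/119)/(14/17) = 149/98.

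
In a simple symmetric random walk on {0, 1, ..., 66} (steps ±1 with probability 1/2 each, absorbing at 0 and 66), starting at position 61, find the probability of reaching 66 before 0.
P(hit 66 before 0) = 61/66

Let u_k = P(hit 66 before 0 | start at k). Then u_0 = 0, u_66 = 1, and u_k = u_{k-1}/2 + u_{k+1}/2 for 1 ≤ k ≤ 65. This harmonic recurrence is solved by u_k = k/66, giving u_61 = 61/66.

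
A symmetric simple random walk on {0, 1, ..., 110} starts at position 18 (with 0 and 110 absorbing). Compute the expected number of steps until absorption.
E[τ | X_0 = 18] = 1656

Let v_k = E[τ | X_0 = k]. Boundary: v_0 = v_110 = 0. Recurrence: v_k = 1 + (v_{k-1} + v_{k+1})/2 for 1 ≤ k ≤ 109. The particular solution to v_k − (v_{k-1} + v_{k+1})/2 = 1 is v_k = −k^2. Adding homogeneous solution A + B k and matching boundaries gives v_k = k (110 − k). Substituting k = 18: v_18 = 18 · 92 = 1656.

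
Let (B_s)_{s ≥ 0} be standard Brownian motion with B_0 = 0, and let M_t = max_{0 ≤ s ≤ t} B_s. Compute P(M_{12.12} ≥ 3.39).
P(M_{12.12} ≥ 3.39) = 2·P(B_{12.12} ≥ 3.39) = 2(1 − Φ(3.39/√12.12)) ≈ 0.3302

By the reflection principle for Brownian motion, P(M_t ≥ a) = 2 · P(B_t ≥ a) for a ≥ 0. Since B_t ~ N(0, t), P(B_t ≥ 3.39) = 1 − Φ(3.39/√t) = 1 − Φ(3.39/√12.12) = 1 − Φ(0.9738). So
  P(M_{12.12} ≥ 3.39) = 2(1 − Φ(0.9738)) ≈ 0.3302.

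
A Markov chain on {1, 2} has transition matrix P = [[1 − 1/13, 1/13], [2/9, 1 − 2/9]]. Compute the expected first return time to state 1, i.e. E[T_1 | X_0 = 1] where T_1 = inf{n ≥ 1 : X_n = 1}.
E[T_1 | X_0 = 1] = 1/π_1 = 35/26

For an irreducible recurrent Markov chain with stationary distribution π, E[T_i | X_0 = i] = 1/π_i (Kac's formula). Here π_1 = (2/9)/(1/13 + 2/9) = (2/9)/(35/117) = 26/35, so E[T_1 | X_0 = 1] = 1/π_1 = (1/13 + 2/9)/(2/9) = (35/117)/(2/9) = 35/26.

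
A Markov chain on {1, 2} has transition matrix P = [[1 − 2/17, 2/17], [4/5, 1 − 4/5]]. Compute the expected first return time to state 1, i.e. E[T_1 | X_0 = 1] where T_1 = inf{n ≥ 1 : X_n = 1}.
E[T_1 | X_0 = 1] = 1/π_1 = 39/34

For an irreducible recurrent Markov chain with stationary distribution π, E[T_i | X_0 = i] = 1/π_i (Kac's formula). Here π_1 = (4/5)/(2/17 + 4/5) = (4/5)/(78/85) = 34/39, so E[T_1 | X_0 = 1] = 1/π_1 = (2/17 + 4/5)/(4/5) = (78/85)/(4/5) = 39/34.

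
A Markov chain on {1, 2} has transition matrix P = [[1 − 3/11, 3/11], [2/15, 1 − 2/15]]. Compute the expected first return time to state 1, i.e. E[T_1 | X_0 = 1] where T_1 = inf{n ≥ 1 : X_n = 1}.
E[T_1 | X_0 = 1] = 1/π_1 = 67/22

For an irreducible recurrent Markov chain with stationary distribution π, E[T_i | X_0 = i] = 1/π_i (Kac's formula). Here π_1 = (2/15)/(3/11 + 2/15) = (2/15)/(67/165) = 22/67, so E[T_1 | X_0 = 1] = 1/π_1 = (3/11 + 2/15)/(2/15) = (67/165)/(2/15) = 67/22.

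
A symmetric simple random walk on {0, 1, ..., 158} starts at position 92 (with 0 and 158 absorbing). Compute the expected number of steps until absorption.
E[τ | X_0 = 92] = 6072

Let v_k = E[τ | X_0 = k]. Boundary: v_0 = v_158 = 0. Recurrence: v_k = 1 + (v_{k-1} + v_{k+1})/2 for 1 ≤ k ≤ 157. The particular solution to v_k − (v_{k-1} + v_{k+1})/2 = 1 is v_k = −k^2. Adding homogeneous solution A + B k and matching boundaries gives v_k = k (158 − k). Substituting k = 92: v_92 = 92 · 66 = 6072.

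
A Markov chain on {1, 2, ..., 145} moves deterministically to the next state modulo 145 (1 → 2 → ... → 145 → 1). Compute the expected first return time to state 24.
E[T_24 | X_0 = 24] = 145

The chain cycles deterministically, so starting at state 24 it returns in exactly 145 steps. Equivalently, the stationary distribution is uniform π_j = 1/145 for every state j, so by Kac's formula E[T_24] = 1/π_24 = 145.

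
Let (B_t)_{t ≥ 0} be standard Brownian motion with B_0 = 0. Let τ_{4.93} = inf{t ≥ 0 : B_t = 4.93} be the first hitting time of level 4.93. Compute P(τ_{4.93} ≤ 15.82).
P(τ_{4.93} ≤ 15.82) = 2(1 − Φ(4.93/√15.82)) = 2(1 − Φ(1.2395)) ≈ 0.2152

By the reflection principle for standard BM, P(τ_b ≤ t) = 2 · P(B_t ≥ b). Since B_t ~ N(0, t), P(B_t ≥ 4.93) = 1 − Φ(4.93/√t) = 1 − Φ(4.93/√15.82) = 1 − Φ(1.2395) ≈ 0.10758. Doubling: P(τ_{4.93} ≤ 15.82) ≈ 2 · 0.10758 = 0.21516 ≈ 0.2152.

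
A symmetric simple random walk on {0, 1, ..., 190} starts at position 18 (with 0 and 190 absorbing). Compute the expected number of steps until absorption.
E[τ | X_0 = 18] = 3096

Let v_k = E[τ | X_0 = k]. Boundary: v_0 = v_190 = 0. Recurrence: v_k = 1 + (v_{k-1} + v_{k+1})/2 for 1 ≤ k ≤ 189. The particular solution to v_k − (v_{k-1} + v_{k+1})/2 = 1 is v_k = −k^2. Adding homogeneous solution A + B k and matching boundaries gives v_k = k (190 − k). Substituting k = 18: v_18 = 18 · 172 = 3096.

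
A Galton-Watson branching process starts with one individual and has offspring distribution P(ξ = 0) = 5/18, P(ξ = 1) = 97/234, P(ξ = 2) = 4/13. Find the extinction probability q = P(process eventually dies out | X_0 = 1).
q = 65/72

The pgf is f(s) = 5/18 + 97/234·s + 4/13·s². The extinction probability q is the smallest fixed point of f in [0, 1]. Setting s = f(s):
  4/13·s² + (97/234 − 1)·s + 5/18 = 0
  4/13·s² − (5/18 + 4/13)·s + 5/18 = 0
which factors as (s − 1)·(4/13·s − 5/18) = 0, giving roots s = 1 and s = (5/18)/(4/13) = 65/72.
Mean offspring μ = 97/234 + 2·4/13 = 241/234 > 1 (supercritical), so q < 1. The extinction probability is the smaller root: q = (5/18)/(4/13) = 65/72.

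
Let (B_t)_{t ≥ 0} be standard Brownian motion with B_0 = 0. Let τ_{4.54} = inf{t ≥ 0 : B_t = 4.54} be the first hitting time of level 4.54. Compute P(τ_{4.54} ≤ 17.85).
P(τ_{4.54} ≤ 17.85) = 2(1 − Φ(4.54/√17.85)) = 2(1 − Φ(1.0746)) ≈ 0.2826

By the reflection principle for standard BM, P(τ_b ≤ t) = 2 · P(B_t ≥ b). Since B_t ~ N(0, t), P(B_t ≥ 4.54) = 1 − Φ(4.54/√t) = 1 − Φ(4.54/√17.85) = 1 − Φ(1.0746) ≈ 0.14128. Doubling: P(τ_{4.54} ≤ 17.85) ≈ 2 · 0.14128 = 0.28256 ≈ 0.2826.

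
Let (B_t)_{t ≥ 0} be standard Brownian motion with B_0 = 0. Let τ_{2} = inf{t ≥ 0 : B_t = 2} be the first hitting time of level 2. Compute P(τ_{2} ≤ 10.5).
P(τ_{2} ≤ 10.5) = 2(1 − Φ(2/√10.5)) = 2(1 − Φ(0.6172)) ≈ 0.5371

By the reflection principle for standard BM, P(τ_b ≤ t) = 2 · P(B_t ≥ b). Since B_t ~ N(0, t), P(B_t ≥ 2) = 1 − Φ(2/√t) = 1 − Φ(2/√10.5) = 1 − Φ(0.6172) ≈ 0.26855. Doubling: P(τ_{2} ≤ 10.5) ≈ 2 · 0.26855 = 0.53710 ≈ 0.5371.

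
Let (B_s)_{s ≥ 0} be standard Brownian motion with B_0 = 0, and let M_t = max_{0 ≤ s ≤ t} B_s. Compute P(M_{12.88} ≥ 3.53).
P(M_{12.88} ≥ 3.53) = 2·P(B_{12.88} ≥ 3.53) = 2(1 − Φ(3.53/√12.88)) ≈ 0.3253

By the reflection principle for Brownian motion, P(M_t ≥ a) = 2 · P(B_t ≥ a) for a ≥ 0. Since B_t ~ N(0, t), P(B_t ≥ 3.53) = 1 − Φ(3.53/√t) = 1 − Φ(3.53/√12.88) = 1 − Φ(0.9836). So
  P(M_{12.88} ≥ 3.53) = 2(1 − Φ(0.9836)) ≈ 0.3253.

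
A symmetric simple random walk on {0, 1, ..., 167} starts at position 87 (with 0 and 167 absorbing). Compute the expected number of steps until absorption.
E[τ | X_0 = 87] = 6960

Let v_k = E[τ | X_0 = k]. Boundary: v_0 = v_167 = 0. Recurrence: v_k = 1 + (v_{k-1} + v_{k+1})/2 for 1 ≤ k ≤ 166. The particular solution to v_k − (v_{k-1} + v_{k+1})/2 = 1 is v_k = −k^2. Adding homogeneous solution A + B k and matching boundaries gives v_k = k (167 − k). Substituting k = 87: v_87 = 87 · 80 = 6960.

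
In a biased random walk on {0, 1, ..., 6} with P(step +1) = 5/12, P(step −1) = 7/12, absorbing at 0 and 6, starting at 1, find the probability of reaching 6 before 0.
P(hit 6 before 0) = (1 − (7/5)^1) / (1 − (7/5)^6) = 3125/51012

Let u_k denote P(reach 6 before 0 | start at k). Boundary: u_0 = 0, u_6 = 1. Recurrence: u_k = 5/12·u_{k+1} + 7/12·u_{k-1} for 1 ≤ k ≤ 5. Try u_k = A + B·r^k with r = q/p = (7/12)/(5/12) = 7/5. Substitution satisfies the recurrence; boundary conditions give:
  u_k = (1 − r^k) / (1 − r^N) = (1 − (7/5)^1) / (1 − (7/5)^6) = 3125/51012.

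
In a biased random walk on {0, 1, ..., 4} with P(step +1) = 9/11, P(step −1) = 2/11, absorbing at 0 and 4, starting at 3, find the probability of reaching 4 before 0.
P(hit 4 before 0) = (1 − (2/9)^3) / (1 − (2/9)^4) = 927/935

Let u_k denote P(reach 4 before 0 | start at k). Boundary: u_0 = 0, u_4 = 1. Recurrence: u_k = 9/11·u_{k+1} + 2/11·u_{k-1} for 1 ≤ k ≤ 3. Try u_k = A + B·r^k with r = q/p = (2/11)/(9/11) = 2/9. Substitution satisfies the recurrence; boundary conditions give:
  u_k = (1 − r^k) / (1 − r^N) = (1 − (2/9)^3) / (1 − (2/9)^4) = 927/935.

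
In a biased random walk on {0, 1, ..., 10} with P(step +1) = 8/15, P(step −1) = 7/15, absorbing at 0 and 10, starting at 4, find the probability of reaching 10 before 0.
P(hit 10 before 0) = (1 − (7/8)^4) / (1 − (7/8)^10) = 29622272/52751105

Let u_k denote P(reach 10 before 0 | start at k). Boundary: u_0 = 0, u_10 = 1. Recurrence: u_k = 8/15·u_{k+1} + 7/15·u_{k-1} for 1 ≤ k ≤ 9. Try u_k = A + B·r^k with r = q/p = (7/15)/(8/15) = 7/8. Substitution satisfies the recurrence; boundary conditions give:
  u_k = (1 − r^k) / (1 − r^N) = (1 − (7/8)^4) / (1 − (7/8)^10) = 29622272/52751105.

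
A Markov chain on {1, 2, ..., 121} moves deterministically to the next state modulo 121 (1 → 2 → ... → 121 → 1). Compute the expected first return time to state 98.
E[T_98 | X_0 = 98] = 121

The chain cycles deterministically, so starting at state 98 it returns in exactly 121 steps. Equivalently, the stationary distribution is uniform π_j = 1/121 for every state j, so by Kac's formula E[T_98] = 1/π_98 = 121.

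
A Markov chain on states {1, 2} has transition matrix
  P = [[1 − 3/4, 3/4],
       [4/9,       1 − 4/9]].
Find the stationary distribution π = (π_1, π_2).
π_1 = 16/43, π_2 = 27/43

Solve πP = π with π_1 + π_2 = 1. From πP = π: π_1 · (1 − 3/4) + π_2 · 4/9 = π_1 ⇒ π_2 · 4/9 = π_1 · 3/4 ⇒ π_2/π_1 = (3/4)/(4/9) = 27/16. Together with π_1 + π_2 = 1:
  π_1 = (4/9)/(3/4 + 4/9) = (4/9)/(43/36) = 16/43,
  π_2 = (3/4)/(3/4 + 4/9) = (3/4)/(43/36) = 27/43.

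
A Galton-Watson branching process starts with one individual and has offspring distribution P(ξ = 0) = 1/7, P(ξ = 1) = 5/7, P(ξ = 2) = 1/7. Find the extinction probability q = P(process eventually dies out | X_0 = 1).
q = 1

Mean offspring μ = 0·1/7 + 1·5/7 + 2·1/7 = 1 ≤ 1. For μ ≤ 1 with offspring not concentrated at 1, the Galton-Watson process goes extinct almost surely, so q = 1.
(Algebraic check: The pgf is f(s) = 1/7 + 5/7·s + 1/7·s². The extinction probability q is the smallest fixed point of f in [0, 1]. Setting s = f(s):
  1/7·s² + (5/7 − 1)·s + 1/7 = 0
  1/7·s² − (1/7 + 1/7)·s + 1/7 = 0
which factors as (s − 1)·(1/7·s − 1/7) = 0, giving roots s = 1 and s = (1/7)/(1/7) = 1. Since 1 ≥ 1, the smallest root in [0, 1] is s = 1.)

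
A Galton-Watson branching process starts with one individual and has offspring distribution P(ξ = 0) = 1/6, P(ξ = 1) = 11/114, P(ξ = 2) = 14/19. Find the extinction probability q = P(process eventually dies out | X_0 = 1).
q = 19/84

The pgf is f(s) = 1/6 + 11/114·s + 14/19·s². The extinction probability q is the smallest fixed point of f in [0, 1]. Setting s = f(s):
  14/19·s² + (11/114 − 1)·s + 1/6 = 0
  14/19·s² − (1/6 + 14/19)·s + 1/6 = 0
which factors as (s − 1)·(14/19·s − 1/6) = 0, giving roots s = 1 and s = (1/6)/(14/19) = 19/84.
Mean offspring μ = 11/114 + 2·14/19 = 179/114 > 1 (supercritical), so q < 1. The extinction probability is the smaller root: q = (1/6)/(14/19) = 19/84.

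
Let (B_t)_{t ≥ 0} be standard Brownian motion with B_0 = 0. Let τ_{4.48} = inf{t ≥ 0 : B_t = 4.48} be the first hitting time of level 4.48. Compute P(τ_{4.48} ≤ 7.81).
P(τ_{4.48} ≤ 7.81) = 2(1 − Φ(4.48/√7.81)) = 2(1 − Φ(1.6031)) ≈ 0.1089

By the reflection principle for standard BM, P(τ_b ≤ t) = 2 · P(B_t ≥ b). Since B_t ~ N(0, t), P(B_t ≥ 4.48) = 1 − Φ(4.48/√t) = 1 − Φ(4.48/√7.81) = 1 − Φ(1.6031) ≈ 0.05446. Doubling: P(τ_{4.48} ≤ 7.81) ≈ 2 · 0.05446 = 0.10892 ≈ 0.1089.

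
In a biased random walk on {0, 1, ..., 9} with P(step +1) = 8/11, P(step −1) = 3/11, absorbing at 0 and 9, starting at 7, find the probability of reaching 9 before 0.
P(hit 9 before 0) = (1 − (3/8)^7) / (1 − (3/8)^9) = 26815552/26839609

Let u_k denote P(reach 9 before 0 | start at k). Boundary: u_0 = 0, u_9 = 1. Recurrence: u_k = 8/11·u_{k+1} + 3/11·u_{k-1} for 1 ≤ k ≤ 8. Try u_k = A + B·r^k with r = q/p = (3/11)/(8/11) = 3/8. Substitution satisfies the recurrence; boundary conditions give:
  u_k = (1 − r^k) / (1 − r^N) = (1 − (3/8)^7) / (1 − (3/8)^9) = 26815552/26839609.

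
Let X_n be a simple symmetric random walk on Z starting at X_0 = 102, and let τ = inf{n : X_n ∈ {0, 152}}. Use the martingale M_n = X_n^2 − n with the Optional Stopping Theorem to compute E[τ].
E[τ] = 5100

M_n = X_n^2 − n is a martingale (since E[X_{n+1}^2 | F_n] = X_n^2 + 1). By OST (τ has finite mean in a bounded region), E[M_τ] = E[M_0] = X_0^2 − 0 = 102^2 = 10404. Also E[M_τ] = E[X_τ^2] − E[τ]. The walk exits at 0 or 152, with P(hit 152 first) = 102/152, so E[X_τ^2] = 152^2 · 102/152 + 0 = 15504. Thus E[τ] = E[X_τ^2] − E[M_τ] = 15504 − 10404 = 5100 = 102(152 − 102) = 5100.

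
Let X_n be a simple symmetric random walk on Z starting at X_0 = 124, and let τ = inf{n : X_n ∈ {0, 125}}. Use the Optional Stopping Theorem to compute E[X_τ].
E[X_τ] = 124

X_n is a martingale and τ is a bounded-mean stopping time (indeed τ is finite a.s. with bounded expectation since the walk is in a bounded region). By the OST, E[X_τ] = E[X_0] = 124. Equivalently: E[X_τ] = 125 · P(hit 125 first) + 0 · P(hit 0 first) = 125 · (124/125) = 124.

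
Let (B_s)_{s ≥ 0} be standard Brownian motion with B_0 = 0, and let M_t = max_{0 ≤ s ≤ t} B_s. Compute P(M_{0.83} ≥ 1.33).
P(M_{0.83} ≥ 1.33) = 2·P(B_{0.83} ≥ 1.33) = 2(1 − Φ(1.33/√0.83)) ≈ 0.1443

By the reflection principle for Brownian motion, P(M_t ≥ a) = 2 · P(B_t ≥ a) for a ≥ 0. Since B_t ~ N(0, t), P(B_t ≥ 1.33) = 1 − Φ(1.33/√t) = 1 − Φ(1.33/√0.83) = 1 − Φ(1.4599). So
  P(M_{0.83} ≥ 1.33) = 2(1 − Φ(1.4599)) ≈ 0.1443.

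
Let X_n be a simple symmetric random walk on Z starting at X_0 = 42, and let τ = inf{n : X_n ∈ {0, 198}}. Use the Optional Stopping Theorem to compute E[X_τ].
E[X_τ] = 42

X_n is a martingale and τ is a bounded-mean stopping time (indeed τ is finite a.s. with bounded expectation since the walk is in a bounded region). By the OST, E[X_τ] = E[X_0] = 42. Equivalently: E[X_τ] = 198 · P(hit 198 first) + 0 · P(hit 0 first) = 198 · (42/198) = 42.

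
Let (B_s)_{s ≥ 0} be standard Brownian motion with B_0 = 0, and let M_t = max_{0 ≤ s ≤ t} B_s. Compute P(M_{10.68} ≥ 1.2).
P(M_{10.68} ≥ 1.2) = 2·P(B_{10.68} ≥ 1.2) = 2(1 − Φ(1.2/√10.68)) ≈ 0.7135

By the reflection principle for Brownian motion, P(M_t ≥ a) = 2 · P(B_t ≥ a) for a ≥ 0. Since B_t ~ N(0, t), P(B_t ≥ 1.2) = 1 − Φ(1.2/√t) = 1 − Φ(1.2/√10.68) = 1 − Φ(0.3672). So
  P(M_{10.68} ≥ 1.2) = 2(1 − Φ(0.3672)) ≈ 0.7135.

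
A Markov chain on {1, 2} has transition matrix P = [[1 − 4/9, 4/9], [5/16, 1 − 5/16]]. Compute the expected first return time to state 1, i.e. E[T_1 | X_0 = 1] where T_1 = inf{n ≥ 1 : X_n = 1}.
E[T_1 | X_0 = 1] = 1/π_1 = 109/45

For an irreducible recurrent Markov chain with stationary distribution π, E[T_i | X_0 = i] = 1/π_i (Kac's formula). Here π_1 = (5/16)/(4/9 + 5/16) = (5/16)/(109/144) = 45/109, so E[T_1 | X_0 = 1] = 1/π_1 = (4/9 + 5/16)/(5/16) = (109/144)/(5/16) = 109/45.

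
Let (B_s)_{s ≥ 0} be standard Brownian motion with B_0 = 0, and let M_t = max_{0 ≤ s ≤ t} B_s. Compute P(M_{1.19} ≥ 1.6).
P(M_{1.19} ≥ 1.6) = 2·P(B_{1.19} ≥ 1.6) = 2(1 − Φ(1.6/√1.19)) ≈ 0.1425

By the reflection principle for Brownian motion, P(M_t ≥ a) = 2 · P(B_t ≥ a) for a ≥ 0. Since B_t ~ N(0, t), P(B_t ≥ 1.6) = 1 − Φ(1.6/√t) = 1 − Φ(1.6/√1.19) = 1 − Φ(1.4667). So
  P(M_{1.19} ≥ 1.6) = 2(1 − Φ(1.4667)) ≈ 0.1425.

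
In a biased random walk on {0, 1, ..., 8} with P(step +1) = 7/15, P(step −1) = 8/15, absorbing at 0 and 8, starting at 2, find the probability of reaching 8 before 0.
P(hit 8 before 0) = (1 − (8/7)^2) / (1 − (8/7)^8) = 117649/734161

Let u_k denote P(reach 8 before 0 | start at k). Boundary: u_0 = 0, u_8 = 1. Recurrence: u_k = 7/15·u_{k+1} + 8/15·u_{k-1} for 1 ≤ k ≤ 7. Try u_k = A + B·r^k with r = q/p = (8/15)/(7/15) = 8/7. Substitution satisfies the recurrence; boundary conditions give:
  u_k = (1 − r^k) / (1 − r^N) = (1 − (8/7)^2) / (1 − (8/7)^8) = 117649/734161.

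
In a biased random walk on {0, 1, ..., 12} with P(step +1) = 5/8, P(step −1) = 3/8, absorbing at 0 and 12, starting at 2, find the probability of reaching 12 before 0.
P(hit 12 before 0) = (1 − (3/5)^2) / (1 − (3/5)^12) = 9765625/15225574

Let u_k denote P(reach 12 before 0 | start at k). Boundary: u_0 = 0, u_12 = 1. Recurrence: u_k = 5/8·u_{k+1} + 3/8·u_{k-1} for 1 ≤ k ≤ 11. Try u_k = A + B·r^k with r = q/p = (3/8)/(5/8) = 3/5. Substitution satisfies the recurrence; boundary conditions give:
  u_k = (1 − r^k) / (1 − r^N) = (1 − (3/5)^2) / (1 − (3/5)^12) = 9765625/15225574.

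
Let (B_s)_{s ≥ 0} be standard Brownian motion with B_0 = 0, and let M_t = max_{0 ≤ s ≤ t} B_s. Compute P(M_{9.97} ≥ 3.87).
P(M_{9.97} ≥ 3.87) = 2·P(B_{9.97} ≥ 3.87) = 2(1 − Φ(3.87/√9.97)) ≈ 0.2203

By the reflection principle for Brownian motion, P(M_t ≥ a) = 2 · P(B_t ≥ a) for a ≥ 0. Since B_t ~ N(0, t), P(B_t ≥ 3.87) = 1 − Φ(3.87/√t) = 1 − Φ(3.87/√9.97) = 1 − Φ(1.2256). So
  P(M_{9.97} ≥ 3.87) = 2(1 − Φ(1.2256)) ≈ 0.2203.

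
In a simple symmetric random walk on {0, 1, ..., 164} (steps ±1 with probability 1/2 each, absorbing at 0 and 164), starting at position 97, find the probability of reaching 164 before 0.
P(hit 164 before 0) = 97/164

Let u_k = P(hit 164 before 0 | start at k). Then u_0 = 0, u_164 = 1, and u_k = u_{k-1}/2 + u_{k+1}/2 for 1 ≤ k ≤ 163. This harmonic recurrence is solved by u_k = k/164, giving u_97 = 97/164.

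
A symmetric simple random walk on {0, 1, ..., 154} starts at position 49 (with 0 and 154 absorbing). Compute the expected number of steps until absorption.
E[τ | X_0 = 49] = 5145

Let v_k = E[τ | X_0 = k]. Boundary: v_0 = v_154 = 0. Recurrence: v_k = 1 + (v_{k-1} + v_{k+1})/2 for 1 ≤ k ≤ 153. The particular solution to v_k − (v_{k-1} + v_{k+1})/2 = 1 is v_k = −k^2. Adding homogeneous solution A + B k and matching boundaries gives v_k = k (154 − k). Substituting k = 49: v_49 = 49 · 105 = 5145.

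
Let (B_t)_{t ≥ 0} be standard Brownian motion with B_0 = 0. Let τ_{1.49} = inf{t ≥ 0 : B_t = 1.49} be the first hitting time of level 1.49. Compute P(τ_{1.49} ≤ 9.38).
P(τ_{1.49} ≤ 9.38) = 2(1 − Φ(1.49/√9.38)) = 2(1 − Φ(0.4865)) ≈ 0.6266

By the reflection principle for standard BM, P(τ_b ≤ t) = 2 · P(B_t ≥ b). Since B_t ~ N(0, t), P(B_t ≥ 1.49) = 1 − Φ(1.49/√t) = 1 − Φ(1.49/√9.38) = 1 − Φ(0.4865) ≈ 0.31331. Doubling: P(τ_{1.49} ≤ 9.38) ≈ 2 · 0.31331 = 0.62662 ≈ 0.6266.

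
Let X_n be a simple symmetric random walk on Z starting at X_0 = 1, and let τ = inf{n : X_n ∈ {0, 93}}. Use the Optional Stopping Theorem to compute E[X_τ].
E[X_τ] = 1

X_n is a martingale and τ is a bounded-mean stopping time (indeed τ is finite a.s. with bounded expectation since the walk is in a bounded region). By the OST, E[X_τ] = E[X_0] = 1. Equivalently: E[X_τ] = 93 · P(hit 93 first) + 0 · P(hit 0 first) = 93 · (1/93) = 1.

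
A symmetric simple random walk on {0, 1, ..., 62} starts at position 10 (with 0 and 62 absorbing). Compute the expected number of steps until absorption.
E[τ | X_0 = 10] = 520

Let v_k = E[τ | X_0 = k]. Boundary: v_0 = v_62 = 0. Recurrence: v_k = 1 + (v_{k-1} + v_{k+1})/2 for 1 ≤ k ≤ 61. The particular solution to v_k − (v_{k-1} + v_{k+1})/2 = 1 is v_k = −k^2. Adding homogeneous solution A + B k and matching boundaries gives v_k = k (62 − k). Substituting k = 10: v_10 = 10 · 52 = 520.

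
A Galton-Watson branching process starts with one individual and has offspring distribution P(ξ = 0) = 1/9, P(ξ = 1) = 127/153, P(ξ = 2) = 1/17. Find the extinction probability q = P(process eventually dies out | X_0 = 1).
q = 1

Mean offspring μ = 0·1/9 + 1·127/153 + 2·1/17 = 145/153 ≤ 1. For μ ≤ 1 with offspring not concentrated at 1, the Galton-Watson process goes extinct almost surely, so q = 1.
(Algebraic check: The pgf is f(s) = 1/9 + 127/153·s + 1/17·s². The extinction probability q is the smallest fixed point of f in [0, 1]. Setting s = f(s):
  1/17·s² + (127/153 − 1)·s + 1/9 = 0
  1/17·s² − (1/9 + 1/17)·s + 1/9 = 0
which factors as (s − 1)·(1/17·s − 1/9) = 0, giving roots s = 1 and s = (1/9)/(1/17) = 17/9. Since 17/9 ≥ 1, the smallest root in [0, 1] is s = 1.)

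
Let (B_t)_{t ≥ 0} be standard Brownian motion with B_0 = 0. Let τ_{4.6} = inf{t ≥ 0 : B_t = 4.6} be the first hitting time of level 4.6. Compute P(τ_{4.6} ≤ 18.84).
P(τ_{4.6} ≤ 18.84) = 2(1 − Φ(4.6/√18.84)) = 2(1 − Φ(1.0598)) ≈ 0.2892

By the reflection principle for standard BM, P(τ_b ≤ t) = 2 · P(B_t ≥ b). Since B_t ~ N(0, t), P(B_t ≥ 4.6) = 1 − Φ(4.6/√t) = 1 − Φ(4.6/√18.84) = 1 − Φ(1.0598) ≈ 0.14462. Doubling: P(τ_{4.6} ≤ 18.84) ≈ 2 · 0.14462 = 0.28924 ≈ 0.2892.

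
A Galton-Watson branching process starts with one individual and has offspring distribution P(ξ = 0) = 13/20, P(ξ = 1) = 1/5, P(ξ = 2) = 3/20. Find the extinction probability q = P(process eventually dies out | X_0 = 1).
q = 1

Mean offspring μ = 0·13/20 + 1·1/5 + 2·3/20 = 1/2 ≤ 1. For μ ≤ 1 with offspring not concentrated at 1, the Galton-Watson process goes extinct almost surely, so q = 1.
(Algebraic check: The pgf is f(s) = 13/20 + 1/5·s + 3/20·s². The extinction probability q is the smallest fixed point of f in [0, 1]. Setting s = f(s):
  3/20·s² + (1/5 − 1)·s + 13/20 = 0
  3/20·s² − (13/20 + 3/20)·s + 13/20 = 0
which factors as (s − 1)·(3/20·s − 13/20) = 0, giving roots s = 1 and s = (13/20)/(3/20) = 13/3. Since 13/3 ≥ 1, the smallest root in [0, 1] is s = 1.)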